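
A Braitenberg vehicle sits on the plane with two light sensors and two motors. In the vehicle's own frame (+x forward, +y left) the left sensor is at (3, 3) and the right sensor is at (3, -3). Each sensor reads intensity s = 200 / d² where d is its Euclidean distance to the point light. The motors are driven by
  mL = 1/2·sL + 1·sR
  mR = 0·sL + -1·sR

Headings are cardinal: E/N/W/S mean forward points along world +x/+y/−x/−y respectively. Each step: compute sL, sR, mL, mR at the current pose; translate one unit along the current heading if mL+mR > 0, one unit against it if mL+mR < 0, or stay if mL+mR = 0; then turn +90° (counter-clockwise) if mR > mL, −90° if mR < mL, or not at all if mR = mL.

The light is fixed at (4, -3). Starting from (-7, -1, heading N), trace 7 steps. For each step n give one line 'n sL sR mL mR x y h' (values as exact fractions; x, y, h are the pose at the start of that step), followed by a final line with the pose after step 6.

0 200/221 200/89 53100/19669 -200/89 -7 -1 N
1 2 25/8 33/8 -25/8 -7 0 E
2 200/49 200/169 26700/8281 -200/169 -6 0 S
3 20/17 100/97 2670/1649 -100/97 -6 -1 W
4 200/221 200/89 53100/19669 -200/89 -7 -1 N
5 2 25/8 33/8 -25/8 -7 0 E
6 200/49 200/169 26700/8281 -200/169 -6 0 S
final -6 -1 W

n=0: pose=(-7,-1,N); sL=200/221, sR=200/89; mL=53100/19669, mR=-200/89; mL+mR=100/221 → advance +1; mR−mL=-97300/19669 → turn -1·90°
n=1: pose=(-7,0,E); sL=2, sR=25/8; mL=33/8, mR=-25/8; mL+mR=1 → advance +1; mR−mL=-29/4 → turn -1·90°
n=2: pose=(-6,0,S); sL=200/49, sR=200/169; mL=26700/8281, mR=-200/169; mL+mR=100/49 → advance +1; mR−mL=-36500/8281 → turn -1·90°
n=3: pose=(-6,-1,W); sL=20/17, sR=100/97; mL=2670/1649, mR=-100/97; mL+mR=10/17 → advance +1; mR−mL=-4370/1649 → turn -1·90°
n=4: pose=(-7,-1,N); sL=200/221, sR=200/89; mL=53100/19669, mR=-200/89; mL+mR=100/221 → advance +1; mR−mL=-97300/19669 → turn -1·90°
n=5: pose=(-7,0,E); sL=2, sR=25/8; mL=33/8, mR=-25/8; mL+mR=1 → advance +1; mR−mL=-29/4 → turn -1·90°
n=6: pose=(-6,0,S); sL=200/49, sR=200/169; mL=26700/8281, mR=-200/169; mL+mR=100/49 → advance +1; mR−mL=-36500/8281 → turn -1·90°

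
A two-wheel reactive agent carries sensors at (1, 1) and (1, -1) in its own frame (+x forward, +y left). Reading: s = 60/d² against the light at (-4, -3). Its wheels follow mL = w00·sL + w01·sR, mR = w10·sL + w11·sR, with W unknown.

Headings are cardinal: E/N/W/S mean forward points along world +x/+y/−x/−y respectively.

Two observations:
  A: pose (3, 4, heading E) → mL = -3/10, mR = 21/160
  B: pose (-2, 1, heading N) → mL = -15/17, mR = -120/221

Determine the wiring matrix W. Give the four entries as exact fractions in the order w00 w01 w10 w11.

0 -1/2 -1 1

obs A: pose=(3,4,E) → sL=15/32, sR=3/5, mL=-3/10, mR=21/160
obs B: pose=(-2,1,N) → sL=30/13, sR=30/17, mL=-15/17, mR=-120/221
sensor matrix S = [[15/32, 3/5], [30/13, 30/17]]; det S = -1971/3536
solve [mL_A; mL_B] = S·[w00; w01] and [mR_A; mR_B] = S·[w10; w11]:
  w00 = 0, w01 = -1/2, w10 = -1, w11 = 1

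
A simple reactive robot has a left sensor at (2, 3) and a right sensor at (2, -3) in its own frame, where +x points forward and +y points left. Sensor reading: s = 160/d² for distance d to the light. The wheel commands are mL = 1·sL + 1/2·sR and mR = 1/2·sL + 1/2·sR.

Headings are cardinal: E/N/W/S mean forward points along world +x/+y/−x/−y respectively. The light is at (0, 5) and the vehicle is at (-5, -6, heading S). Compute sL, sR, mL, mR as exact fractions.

left sensor world pos  = (-2, -8); dL² = 173
right sensor world pos = (-8, -8); dR² = 233
sL = 160/173 = 160/173
sR = 160/233 = 160/233
mL = 1·sL + 1/2·sR = 51120/40309
mR = 1/2·sL + 1/2·sR = 32480/40309

160/173 160/233 51120/40309 32480/40309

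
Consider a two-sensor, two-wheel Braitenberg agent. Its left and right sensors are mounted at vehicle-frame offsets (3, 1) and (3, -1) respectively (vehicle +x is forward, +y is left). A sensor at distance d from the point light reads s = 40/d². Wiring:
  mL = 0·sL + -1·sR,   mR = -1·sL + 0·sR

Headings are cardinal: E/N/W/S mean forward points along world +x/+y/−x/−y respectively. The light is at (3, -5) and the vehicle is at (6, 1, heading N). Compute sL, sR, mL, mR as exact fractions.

left sensor world pos  = (5, 4); dL² = 85
right sensor world pos = (7, 4); dR² = 97
sL = 40/85 = 8/17
sR = 40/97 = 40/97
mL = 0·sL + -1·sR = -40/97
mR = -1·sL + 0·sR = -8/17

8/17 40/97 -40/97 -8/17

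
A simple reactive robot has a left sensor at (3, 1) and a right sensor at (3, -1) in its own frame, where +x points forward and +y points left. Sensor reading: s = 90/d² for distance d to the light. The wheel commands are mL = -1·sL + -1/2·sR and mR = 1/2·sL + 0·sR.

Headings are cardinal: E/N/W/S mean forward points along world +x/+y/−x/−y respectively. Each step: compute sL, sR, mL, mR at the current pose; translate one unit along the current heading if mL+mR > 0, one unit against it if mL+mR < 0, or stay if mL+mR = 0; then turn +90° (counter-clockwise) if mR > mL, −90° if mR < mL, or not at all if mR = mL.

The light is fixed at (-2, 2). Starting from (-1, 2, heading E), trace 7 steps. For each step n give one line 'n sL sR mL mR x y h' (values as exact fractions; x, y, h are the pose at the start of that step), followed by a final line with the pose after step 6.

n=0: pose=(-1,2,E); sL=90/17, sR=90/17; mL=-135/17, mR=45/17; mL+mR=-90/17 → advance -1; mR−mL=180/17 → turn +1·90°
n=1: pose=(-2,2,N); sL=9, sR=9; mL=-27/2, mR=9/2; mL+mR=-9 → advance -1; mR−mL=18 → turn +1·90°
n=2: pose=(-2,1,W); sL=90/13, sR=10; mL=-155/13, mR=45/13; mL+mR=-110/13 → advance -1; mR−mL=200/13 → turn +1·90°
n=3: pose=(-1,1,S); sL=9/2, sR=45/8; mL=-117/16, mR=9/4; mL+mR=-81/16 → advance -1; mR−mL=153/16 → turn +1·90°
n=4: pose=(-1,2,E); sL=90/17, sR=90/17; mL=-135/17, mR=45/17; mL+mR=-90/17 → advance -1; mR−mL=180/17 → turn +1·90°
n=5: pose=(-2,2,N); sL=9, sR=9; mL=-27/2, mR=9/2; mL+mR=-9 → advance -1; mR−mL=18 → turn +1·90°
n=6: pose=(-2,1,W); sL=90/13, sR=10; mL=-155/13, mR=45/13; mL+mR=-110/13 → advance -1; mR−mL=200/13 → turn +1·90°

0 90/17 90/17 -135/17 45/17 -1 2 E
1 9 9 -27/2 9/2 -2 2 N
2 90/13 10 -155/13 45/13 -2 1 W
3 9/2 45/8 -117/16 9/4 -1 1 S
4 90/17 90/17 -135/17 45/17 -1 2 E
5 9 9 -27/2 9/2 -2 2 N
6 90/13 10 -155/13 45/13 -2 1 W
final -1 1 S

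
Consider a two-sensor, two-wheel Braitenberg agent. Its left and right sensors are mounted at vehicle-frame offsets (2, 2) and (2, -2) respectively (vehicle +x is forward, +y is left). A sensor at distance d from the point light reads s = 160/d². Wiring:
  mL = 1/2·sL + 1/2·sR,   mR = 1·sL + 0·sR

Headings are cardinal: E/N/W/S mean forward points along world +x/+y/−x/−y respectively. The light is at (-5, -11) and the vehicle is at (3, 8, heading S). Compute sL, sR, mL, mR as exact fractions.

left sensor world pos  = (5, 6); dL² = 389
right sensor world pos = (1, 6); dR² = 325
sL = 160/389 = 160/389
sR = 160/325 = 32/65
mL = 1/2·sL + 1/2·sR = 11424/25285
mR = 1·sL + 0·sR = 160/389

160/389 32/65 11424/25285 160/389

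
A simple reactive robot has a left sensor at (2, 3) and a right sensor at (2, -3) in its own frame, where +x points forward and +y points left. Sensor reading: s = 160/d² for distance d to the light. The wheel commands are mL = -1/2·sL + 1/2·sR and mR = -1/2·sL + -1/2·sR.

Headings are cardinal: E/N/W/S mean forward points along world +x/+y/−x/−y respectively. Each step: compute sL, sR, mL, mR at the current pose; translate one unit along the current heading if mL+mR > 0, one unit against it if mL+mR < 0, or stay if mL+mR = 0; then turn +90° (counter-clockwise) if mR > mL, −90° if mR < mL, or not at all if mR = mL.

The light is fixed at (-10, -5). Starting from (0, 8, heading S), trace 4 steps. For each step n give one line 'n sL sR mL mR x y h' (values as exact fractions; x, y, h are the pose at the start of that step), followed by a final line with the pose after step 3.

n=0: pose=(0,8,S); sL=16/29, sR=16/17; mL=96/493, mR=-368/493; mL+mR=-16/29 → advance -1; mR−mL=-16/17 → turn -1·90°
n=1: pose=(0,9,W); sL=32/37, sR=160/353; mL=-2688/13061, mR=-8608/13061; mL+mR=-32/37 → advance -1; mR−mL=-160/353 → turn -1·90°
n=2: pose=(1,9,N); sL=1/2, sR=40/113; mL=-33/452, mR=-193/452; mL+mR=-1/2 → advance -1; mR−mL=-40/113 → turn -1·90°
n=3: pose=(1,8,E); sL=32/85, sR=160/269; mL=2496/22865, mR=-11104/22865; mL+mR=-32/85 → advance -1; mR−mL=-160/269 → turn -1·90°

0 16/29 16/17 96/493 -368/493 0 8 S
1 32/37 160/353 -2688/13061 -8608/13061 0 9 W
2 1/2 40/113 -33/452 -193/452 1 9 N
3 32/85 160/269 2496/22865 -11104/22865 1 8 E
final 0 8 S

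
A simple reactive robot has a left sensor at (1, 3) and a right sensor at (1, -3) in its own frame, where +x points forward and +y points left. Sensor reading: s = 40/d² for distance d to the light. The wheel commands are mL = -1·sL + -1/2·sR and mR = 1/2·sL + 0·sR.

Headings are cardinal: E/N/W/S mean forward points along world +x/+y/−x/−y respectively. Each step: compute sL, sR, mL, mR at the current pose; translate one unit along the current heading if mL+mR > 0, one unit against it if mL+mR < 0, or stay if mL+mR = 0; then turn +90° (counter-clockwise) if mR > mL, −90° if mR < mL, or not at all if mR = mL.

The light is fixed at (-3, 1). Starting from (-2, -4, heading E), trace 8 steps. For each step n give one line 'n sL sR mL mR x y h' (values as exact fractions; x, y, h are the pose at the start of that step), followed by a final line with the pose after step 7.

n=0: pose=(-2,-4,E); sL=5, sR=10/17; mL=-90/17, mR=5/2; mL+mR=-95/34 → advance -1; mR−mL=265/34 → turn +1·90°
n=1: pose=(-3,-4,N); sL=8/5, sR=8/5; mL=-12/5, mR=4/5; mL+mR=-8/5 → advance -1; mR−mL=16/5 → turn +1·90°
n=2: pose=(-3,-5,W); sL=20/41, sR=4; mL=-102/41, mR=10/41; mL+mR=-92/41 → advance -1; mR−mL=112/41 → turn +1·90°
n=3: pose=(-2,-5,S); sL=8/13, sR=40/53; mL=-684/689, mR=4/13; mL+mR=-472/689 → advance -1; mR−mL=896/689 → turn +1·90°
n=4: pose=(-2,-4,E); sL=5, sR=10/17; mL=-90/17, mR=5/2; mL+mR=-95/34 → advance -1; mR−mL=265/34 → turn +1·90°
n=5: pose=(-3,-4,N); sL=8/5, sR=8/5; mL=-12/5, mR=4/5; mL+mR=-8/5 → advance -1; mR−mL=16/5 → turn +1·90°
n=6: pose=(-3,-5,W); sL=20/41, sR=4; mL=-102/41, mR=10/41; mL+mR=-92/41 → advance -1; mR−mL=112/41 → turn +1·90°
n=7: pose=(-2,-5,S); sL=8/13, sR=40/53; mL=-684/689, mR=4/13; mL+mR=-472/689 → advance -1; mR−mL=896/689 → turn +1·90°

0 5 10/17 -90/17 5/2 -2 -4 E
1 8/5 8/5 -12/5 4/5 -3 -4 N
2 20/41 4 -102/41 10/41 -3 -5 W
3 8/13 40/53 -684/689 4/13 -2 -5 S
4 5 10/17 -90/17 5/2 -2 -4 E
5 8/5 8/5 -12/5 4/5 -3 -4 N
6 20/41 4 -102/41 10/41 -3 -5 W
7 8/13 40/53 -684/689 4/13 -2 -5 S
final -2 -4 E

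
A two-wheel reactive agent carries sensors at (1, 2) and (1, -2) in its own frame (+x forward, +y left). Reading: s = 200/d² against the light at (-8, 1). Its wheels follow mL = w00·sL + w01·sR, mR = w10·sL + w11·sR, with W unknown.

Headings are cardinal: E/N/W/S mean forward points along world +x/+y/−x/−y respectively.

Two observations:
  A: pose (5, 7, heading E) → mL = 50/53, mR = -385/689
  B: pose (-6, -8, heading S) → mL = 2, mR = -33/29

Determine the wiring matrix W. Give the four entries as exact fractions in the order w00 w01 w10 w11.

obs A: pose=(5,7,E) → sL=10/13, sR=50/53, mL=50/53, mR=-385/689
obs B: pose=(-6,-8,S) → sL=50/29, sR=2, mL=2, mR=-33/29
sensor matrix S = [[10/13, 50/53], [50/29, 2]]; det S = -1760/19981
solve [mL_A; mL_B] = S·[w00; w01] and [mR_A; mR_B] = S·[w10; w11]:
  w00 = 0, w01 = 1, w10 = 1/2, w11 = -1

0 1 1/2 -1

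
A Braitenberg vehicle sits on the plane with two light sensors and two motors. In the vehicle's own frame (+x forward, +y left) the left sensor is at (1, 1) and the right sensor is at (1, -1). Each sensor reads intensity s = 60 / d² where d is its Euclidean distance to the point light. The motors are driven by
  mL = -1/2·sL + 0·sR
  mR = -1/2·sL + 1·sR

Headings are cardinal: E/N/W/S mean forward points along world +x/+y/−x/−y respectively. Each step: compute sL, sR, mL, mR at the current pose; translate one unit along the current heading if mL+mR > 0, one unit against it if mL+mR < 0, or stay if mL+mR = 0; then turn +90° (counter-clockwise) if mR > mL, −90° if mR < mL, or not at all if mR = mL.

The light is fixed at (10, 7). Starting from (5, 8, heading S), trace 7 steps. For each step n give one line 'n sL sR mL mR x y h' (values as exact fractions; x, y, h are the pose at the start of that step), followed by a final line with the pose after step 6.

0 15/4 5/3 -15/8 -5/24 5 8 S
1 12/5 60/17 -6/5 198/85 5 9 E
2 30/17 10/3 -15/17 125/51 6 9 N
3 60/29 60/41 -30/29 510/1189 6 10 W
4 15/2 3 -15/4 -3/4 7 10 S
5 60/29 60/13 -30/29 1350/377 7 11 E
6 30/17 30/13 -15/17 315/221 8 11 N
final 8 12 W

n=0: pose=(5,8,S); sL=15/4, sR=5/3; mL=-15/8, mR=-5/24; mL+mR=-25/12 → advance -1; mR−mL=5/3 → turn +1·90°
n=1: pose=(5,9,E); sL=12/5, sR=60/17; mL=-6/5, mR=198/85; mL+mR=96/85 → advance +1; mR−mL=60/17 → turn +1·90°
n=2: pose=(6,9,N); sL=30/17, sR=10/3; mL=-15/17, mR=125/51; mL+mR=80/51 → advance +1; mR−mL=10/3 → turn +1·90°
n=3: pose=(6,10,W); sL=60/29, sR=60/41; mL=-30/29, mR=510/1189; mL+mR=-720/1189 → advance -1; mR−mL=60/41 → turn +1·90°
n=4: pose=(7,10,S); sL=15/2, sR=3; mL=-15/4, mR=-3/4; mL+mR=-9/2 → advance -1; mR−mL=3 → turn +1·90°
n=5: pose=(7,11,E); sL=60/29, sR=60/13; mL=-30/29, mR=1350/377; mL+mR=960/377 → advance +1; mR−mL=60/13 → turn +1·90°
n=6: pose=(8,11,N); sL=30/17, sR=30/13; mL=-15/17, mR=315/221; mL+mR=120/221 → advance +1; mR−mL=30/13 → turn +1·90°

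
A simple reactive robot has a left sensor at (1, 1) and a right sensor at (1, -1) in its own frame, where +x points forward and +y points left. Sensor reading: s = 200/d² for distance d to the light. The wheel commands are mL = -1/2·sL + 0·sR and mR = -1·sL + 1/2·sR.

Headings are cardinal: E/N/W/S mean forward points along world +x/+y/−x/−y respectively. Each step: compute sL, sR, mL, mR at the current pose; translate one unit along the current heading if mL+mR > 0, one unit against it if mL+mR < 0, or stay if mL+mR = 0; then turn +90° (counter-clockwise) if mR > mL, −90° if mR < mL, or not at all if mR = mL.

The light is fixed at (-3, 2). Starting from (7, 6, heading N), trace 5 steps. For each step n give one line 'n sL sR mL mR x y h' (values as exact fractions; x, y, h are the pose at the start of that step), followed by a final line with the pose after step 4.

n=0: pose=(7,6,N); sL=100/53, sR=100/73; mL=-50/53, mR=-4650/3869; mL+mR=-8300/3869 → advance -1; mR−mL=-1000/3869 → turn -1·90°
n=1: pose=(7,5,E); sL=200/137, sR=8/5; mL=-100/137, mR=-452/685; mL+mR=-952/685 → advance -1; mR−mL=48/685 → turn +1·90°
n=2: pose=(6,5,N); sL=5/2, sR=50/29; mL=-5/4, mR=-95/58; mL+mR=-335/116 → advance -1; mR−mL=-45/116 → turn -1·90°
n=3: pose=(6,4,E); sL=200/109, sR=200/101; mL=-100/109, mR=-9300/11009; mL+mR=-19400/11009 → advance -1; mR−mL=800/11009 → turn +1·90°
n=4: pose=(5,4,N); sL=100/29, sR=20/9; mL=-50/29, mR=-610/261; mL+mR=-1060/261 → advance -1; mR−mL=-160/261 → turn -1·90°

0 100/53 100/73 -50/53 -4650/3869 7 6 N
1 200/137 8/5 -100/137 -452/685 7 5 E
2 5/2 50/29 -5/4 -95/58 6 5 N
3 200/109 200/101 -100/109 -9300/11009 6 4 E
4 100/29 20/9 -50/29 -610/261 5 4 N
final 5 3 E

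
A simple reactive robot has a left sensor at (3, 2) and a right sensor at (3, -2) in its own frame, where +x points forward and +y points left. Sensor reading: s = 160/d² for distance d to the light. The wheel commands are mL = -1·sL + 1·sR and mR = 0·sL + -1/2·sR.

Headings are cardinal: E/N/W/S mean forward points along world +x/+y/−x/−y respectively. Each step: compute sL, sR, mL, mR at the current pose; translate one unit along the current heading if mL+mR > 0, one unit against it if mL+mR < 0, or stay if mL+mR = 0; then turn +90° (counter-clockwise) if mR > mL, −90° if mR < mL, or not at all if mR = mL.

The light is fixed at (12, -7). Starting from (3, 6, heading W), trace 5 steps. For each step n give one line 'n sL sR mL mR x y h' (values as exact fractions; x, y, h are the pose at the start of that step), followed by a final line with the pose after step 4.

n=0: pose=(3,6,W); sL=32/53, sR=160/369; mL=-3328/19557, mR=-80/369; mL+mR=-7568/19557 → advance -1; mR−mL=-304/6519 → turn -1·90°
n=1: pose=(4,6,N); sL=40/89, sR=40/73; mL=640/6497, mR=-20/73; mL+mR=-1140/6497 → advance -1; mR−mL=-2420/6497 → turn -1·90°
n=2: pose=(4,5,E); sL=160/221, sR=32/25; mL=3072/5525, mR=-16/25; mL+mR=-464/5525 → advance -1; mR−mL=-6608/5525 → turn -1·90°
n=3: pose=(3,5,S); sL=16/13, sR=80/101; mL=-576/1313, mR=-40/101; mL+mR=-1096/1313 → advance -1; mR−mL=56/1313 → turn +1·90°
n=4: pose=(3,6,E); sL=160/261, sR=160/157; mL=16640/40977, mR=-80/157; mL+mR=-4240/40977 → advance -1; mR−mL=-37520/40977 → turn -1·90°

0 32/53 160/369 -3328/19557 -80/369 3 6 W
1 40/89 40/73 640/6497 -20/73 4 6 N
2 160/221 32/25 3072/5525 -16/25 4 5 E
3 16/13 80/101 -576/1313 -40/101 3 5 S
4 160/261 160/157 16640/40977 -80/157 3 6 E
final 2 6 S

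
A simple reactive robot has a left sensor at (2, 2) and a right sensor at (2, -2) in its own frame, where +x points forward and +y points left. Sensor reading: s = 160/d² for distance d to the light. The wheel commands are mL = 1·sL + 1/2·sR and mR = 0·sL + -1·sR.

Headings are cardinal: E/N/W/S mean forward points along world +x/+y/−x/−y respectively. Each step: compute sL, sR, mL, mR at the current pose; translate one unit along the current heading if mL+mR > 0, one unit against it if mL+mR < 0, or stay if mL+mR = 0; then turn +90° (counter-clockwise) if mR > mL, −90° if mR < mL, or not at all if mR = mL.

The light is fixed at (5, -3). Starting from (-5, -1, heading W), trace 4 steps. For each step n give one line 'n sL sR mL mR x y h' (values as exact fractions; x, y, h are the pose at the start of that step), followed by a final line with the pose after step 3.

0 10/9 1 29/18 -1 -5 -1 W
1 32/37 160/97 6064/3589 -160/97 -6 -1 N
2 80/53 80/41 5400/2173 -80/41 -6 0 E
3 32/13 32/29 1136/377 -32/29 -5 0 S
final -5 -1 W

n=0: pose=(-5,-1,W); sL=10/9, sR=1; mL=29/18, mR=-1; mL+mR=11/18 → advance +1; mR−mL=-47/18 → turn -1·90°
n=1: pose=(-6,-1,N); sL=32/37, sR=160/97; mL=6064/3589, mR=-160/97; mL+mR=144/3589 → advance +1; mR−mL=-11984/3589 → turn -1·90°
n=2: pose=(-6,0,E); sL=80/53, sR=80/41; mL=5400/2173, mR=-80/41; mL+mR=1160/2173 → advance +1; mR−mL=-9640/2173 → turn -1·90°
n=3: pose=(-5,0,S); sL=32/13, sR=32/29; mL=1136/377, mR=-32/29; mL+mR=720/377 → advance +1; mR−mL=-1552/377 → turn -1·90°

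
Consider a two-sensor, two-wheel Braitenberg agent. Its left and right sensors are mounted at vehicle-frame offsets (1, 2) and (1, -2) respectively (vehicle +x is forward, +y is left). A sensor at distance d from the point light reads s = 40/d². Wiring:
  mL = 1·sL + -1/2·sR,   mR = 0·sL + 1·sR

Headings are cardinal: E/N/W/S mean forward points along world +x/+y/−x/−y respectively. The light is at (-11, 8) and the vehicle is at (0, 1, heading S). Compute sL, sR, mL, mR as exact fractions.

left sensor world pos  = (2, 0); dL² = 233
right sensor world pos = (-2, 0); dR² = 145
sL = 40/233 = 40/233
sR = 40/145 = 8/29
mL = 1·sL + -1/2·sR = 228/6757
mR = 0·sL + 1·sR = 8/29

40/233 8/29 228/6757 8/29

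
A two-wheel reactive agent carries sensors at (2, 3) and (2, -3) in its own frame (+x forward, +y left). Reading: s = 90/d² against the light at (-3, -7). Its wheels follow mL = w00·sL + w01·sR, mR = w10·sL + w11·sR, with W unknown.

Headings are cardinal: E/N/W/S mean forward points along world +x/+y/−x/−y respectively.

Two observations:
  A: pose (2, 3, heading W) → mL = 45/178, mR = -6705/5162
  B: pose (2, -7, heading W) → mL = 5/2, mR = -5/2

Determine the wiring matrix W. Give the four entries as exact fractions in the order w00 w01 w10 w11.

0 1/2 -1 1/2

obs A: pose=(2,3,W) → sL=45/29, sR=45/89, mL=45/178, mR=-6705/5162
obs B: pose=(2,-7,W) → sL=5, sR=5, mL=5/2, mR=-5/2
sensor matrix S = [[45/29, 45/89], [5, 5]]; det S = 13500/2581
solve [mL_A; mL_B] = S·[w00; w01] and [mR_A; mR_B] = S·[w10; w11]:
  w00 = 0, w01 = 1/2, w10 = -1, w11 = 1/2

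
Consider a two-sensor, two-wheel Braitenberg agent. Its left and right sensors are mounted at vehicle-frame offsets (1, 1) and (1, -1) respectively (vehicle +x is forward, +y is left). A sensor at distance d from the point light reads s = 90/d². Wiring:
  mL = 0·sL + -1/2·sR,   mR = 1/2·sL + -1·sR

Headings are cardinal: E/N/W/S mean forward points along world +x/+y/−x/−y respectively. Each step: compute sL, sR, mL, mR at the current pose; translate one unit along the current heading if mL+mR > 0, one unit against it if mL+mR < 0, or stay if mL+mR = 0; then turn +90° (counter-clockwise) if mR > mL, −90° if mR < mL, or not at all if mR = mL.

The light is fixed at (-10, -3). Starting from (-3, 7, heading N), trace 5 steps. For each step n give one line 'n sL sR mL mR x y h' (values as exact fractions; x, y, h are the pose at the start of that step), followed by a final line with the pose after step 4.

n=0: pose=(-3,7,N); sL=90/157, sR=18/37; mL=-9/37, mR=-1161/5809; mL+mR=-2574/5809 → advance -1; mR−mL=252/5809 → turn +1·90°
n=1: pose=(-3,6,W); sL=9/10, sR=45/68; mL=-45/136, mR=-18/85; mL+mR=-369/680 → advance -1; mR−mL=81/680 → turn +1·90°
n=2: pose=(-2,6,S); sL=18/29, sR=90/113; mL=-45/113, mR=-1593/3277; mL+mR=-2898/3277 → advance -1; mR−mL=-288/3277 → turn -1·90°
n=3: pose=(-2,7,W); sL=9/13, sR=9/17; mL=-9/34, mR=-81/442; mL+mR=-99/221 → advance -1; mR−mL=18/221 → turn +1·90°
n=4: pose=(-1,7,S); sL=90/181, sR=18/29; mL=-9/29, mR=-1953/5249; mL+mR=-3582/5249 → advance -1; mR−mL=-324/5249 → turn -1·90°

0 90/157 18/37 -9/37 -1161/5809 -3 7 N
1 9/10 45/68 -45/136 -18/85 -3 6 W
2 18/29 90/113 -45/113 -1593/3277 -2 6 S
3 9/13 9/17 -9/34 -81/442 -2 7 W
4 90/181 18/29 -9/29 -1953/5249 -1 7 S
final -1 8 W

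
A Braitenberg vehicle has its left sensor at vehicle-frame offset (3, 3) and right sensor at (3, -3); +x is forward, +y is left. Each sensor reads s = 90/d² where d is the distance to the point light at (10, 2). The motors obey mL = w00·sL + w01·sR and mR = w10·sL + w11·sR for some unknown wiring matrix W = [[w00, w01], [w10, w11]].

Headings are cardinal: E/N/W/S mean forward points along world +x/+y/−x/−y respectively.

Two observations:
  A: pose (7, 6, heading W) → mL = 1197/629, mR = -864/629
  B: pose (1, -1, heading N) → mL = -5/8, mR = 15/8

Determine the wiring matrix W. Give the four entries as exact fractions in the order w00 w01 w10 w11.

obs A: pose=(7,6,W) → sL=90/37, sR=18/17, mL=1197/629, mR=-864/629
obs B: pose=(1,-1,N) → sL=5/8, sR=5/2, mL=-5/8, mR=15/8
sensor matrix S = [[90/37, 18/17], [5/8, 5/2]]; det S = 13635/2516
solve [mL_A; mL_B] = S·[w00; w01] and [mR_A; mR_B] = S·[w10; w11]:
  w00 = 1, w01 = -1/2, w10 = -1, w11 = 1

1 -1/2 -1 1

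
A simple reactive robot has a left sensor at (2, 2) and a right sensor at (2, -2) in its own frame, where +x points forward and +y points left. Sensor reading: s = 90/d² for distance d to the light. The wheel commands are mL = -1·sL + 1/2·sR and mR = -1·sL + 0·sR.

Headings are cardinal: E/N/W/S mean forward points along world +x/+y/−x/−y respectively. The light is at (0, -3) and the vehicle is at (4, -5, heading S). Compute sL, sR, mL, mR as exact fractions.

left sensor world pos  = (6, -7); dL² = 52
right sensor world pos = (2, -7); dR² = 20
sL = 90/52 = 45/26
sR = 90/20 = 9/2
mL = -1·sL + 1/2·sR = 27/52
mR = -1·sL + 0·sR = -45/26

45/26 9/2 27/52 -45/26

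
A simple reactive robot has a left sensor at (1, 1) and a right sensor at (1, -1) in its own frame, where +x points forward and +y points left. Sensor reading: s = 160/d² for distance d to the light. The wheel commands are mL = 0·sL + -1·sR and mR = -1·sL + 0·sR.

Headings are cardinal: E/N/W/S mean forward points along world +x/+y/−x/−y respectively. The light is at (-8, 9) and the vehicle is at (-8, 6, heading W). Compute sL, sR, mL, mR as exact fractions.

left sensor world pos  = (-9, 5); dL² = 17
right sensor world pos = (-9, 7); dR² = 5
sL = 160/17 = 160/17
sR = 160/5 = 32
mL = 0·sL + -1·sR = -32
mR = -1·sL + 0·sR = -160/17

160/17 32 -32 -160/17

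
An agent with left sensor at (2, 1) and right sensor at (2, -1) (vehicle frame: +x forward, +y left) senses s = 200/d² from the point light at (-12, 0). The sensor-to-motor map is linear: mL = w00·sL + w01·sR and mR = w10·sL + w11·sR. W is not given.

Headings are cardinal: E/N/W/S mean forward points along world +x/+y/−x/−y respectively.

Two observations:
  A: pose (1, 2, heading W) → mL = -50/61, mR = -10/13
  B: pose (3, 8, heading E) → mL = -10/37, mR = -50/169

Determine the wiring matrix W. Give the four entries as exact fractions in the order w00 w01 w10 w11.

-1/2 0 0 -1/2

obs A: pose=(1,2,W) → sL=100/61, sR=20/13, mL=-50/61, mR=-10/13
obs B: pose=(3,8,E) → sL=20/37, sR=100/169, mL=-10/37, mR=-50/169
sensor matrix S = [[100/61, 20/13], [20/37, 100/169]]; det S = 52800/381433
solve [mL_A; mL_B] = S·[w00; w01] and [mR_A; mR_B] = S·[w10; w11]:
  w00 = -1/2, w01 = 0, w10 = 0, w11 = -1/2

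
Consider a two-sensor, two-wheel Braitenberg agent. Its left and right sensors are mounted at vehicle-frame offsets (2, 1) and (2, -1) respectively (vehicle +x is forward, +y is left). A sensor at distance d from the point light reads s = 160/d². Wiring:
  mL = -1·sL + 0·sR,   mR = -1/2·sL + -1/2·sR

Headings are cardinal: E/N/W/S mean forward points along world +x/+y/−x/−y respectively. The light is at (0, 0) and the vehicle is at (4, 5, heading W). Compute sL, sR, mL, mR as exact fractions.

8 4 -8 -6

left sensor world pos  = (2, 4); dL² = 20
right sensor world pos = (2, 6); dR² = 40
sL = 160/20 = 8
sR = 160/40 = 4
mL = -1·sL + 0·sR = -8
mR = -1/2·sL + -1/2·sR = -6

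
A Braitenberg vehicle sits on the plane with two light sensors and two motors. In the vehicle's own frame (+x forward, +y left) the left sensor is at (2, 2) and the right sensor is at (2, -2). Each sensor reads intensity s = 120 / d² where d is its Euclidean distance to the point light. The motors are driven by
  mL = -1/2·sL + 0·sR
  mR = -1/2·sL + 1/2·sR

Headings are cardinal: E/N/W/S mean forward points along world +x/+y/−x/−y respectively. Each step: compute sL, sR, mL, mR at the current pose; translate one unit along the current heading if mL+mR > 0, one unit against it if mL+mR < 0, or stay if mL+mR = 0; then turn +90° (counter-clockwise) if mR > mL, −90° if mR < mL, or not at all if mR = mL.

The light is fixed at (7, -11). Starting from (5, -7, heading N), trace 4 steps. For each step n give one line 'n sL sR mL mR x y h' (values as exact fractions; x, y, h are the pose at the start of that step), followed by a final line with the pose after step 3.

n=0: pose=(5,-7,N); sL=30/13, sR=10/3; mL=-15/13, mR=20/39; mL+mR=-25/39 → advance -1; mR−mL=5/3 → turn +1·90°
n=1: pose=(5,-8,W); sL=120/17, sR=120/41; mL=-60/17, mR=-1440/697; mL+mR=-3900/697 → advance -1; mR−mL=60/41 → turn +1·90°
n=2: pose=(6,-8,S); sL=60, sR=12; mL=-30, mR=-24; mL+mR=-54 → advance -1; mR−mL=6 → turn +1·90°
n=3: pose=(6,-7,E); sL=120/37, sR=24; mL=-60/37, mR=384/37; mL+mR=324/37 → advance +1; mR−mL=12 → turn +1·90°

0 30/13 10/3 -15/13 20/39 5 -7 N
1 120/17 120/41 -60/17 -1440/697 5 -8 W
2 60 12 -30 -24 6 -8 S
3 120/37 24 -60/37 384/37 6 -7 E
final 7 -7 N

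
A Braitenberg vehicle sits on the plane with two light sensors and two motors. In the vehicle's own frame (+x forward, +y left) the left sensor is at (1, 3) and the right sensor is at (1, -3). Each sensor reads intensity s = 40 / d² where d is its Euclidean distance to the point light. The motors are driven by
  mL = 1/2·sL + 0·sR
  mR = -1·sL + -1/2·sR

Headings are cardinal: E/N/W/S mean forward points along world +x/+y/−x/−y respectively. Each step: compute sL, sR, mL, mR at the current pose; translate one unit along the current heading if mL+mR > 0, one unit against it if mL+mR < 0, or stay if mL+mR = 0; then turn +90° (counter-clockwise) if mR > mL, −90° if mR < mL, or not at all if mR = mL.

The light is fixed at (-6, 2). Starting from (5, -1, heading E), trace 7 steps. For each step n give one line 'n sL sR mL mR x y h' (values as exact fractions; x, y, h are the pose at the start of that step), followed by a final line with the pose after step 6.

0 5/18 2/9 5/36 -7/18 5 -1 E
1 8/37 8/13 4/37 -252/481 4 -1 S
2 20/53 20/41 10/53 -1350/2173 4 0 W
3 8/13 40/197 4/13 -1836/2561 5 0 N
4 5/18 2/9 5/36 -7/18 5 -1 E
5 8/37 8/13 4/37 -252/481 4 -1 S
6 20/53 20/41 10/53 -1350/2173 4 0 W
final 5 0 N

n=0: pose=(5,-1,E); sL=5/18, sR=2/9; mL=5/36, mR=-7/18; mL+mR=-1/4 → advance -1; mR−mL=-19/36 → turn -1·90°
n=1: pose=(4,-1,S); sL=8/37, sR=8/13; mL=4/37, mR=-252/481; mL+mR=-200/481 → advance -1; mR−mL=-304/481 → turn -1·90°
n=2: pose=(4,0,W); sL=20/53, sR=20/41; mL=10/53, mR=-1350/2173; mL+mR=-940/2173 → advance -1; mR−mL=-1760/2173 → turn -1·90°
n=3: pose=(5,0,N); sL=8/13, sR=40/197; mL=4/13, mR=-1836/2561; mL+mR=-1048/2561 → advance -1; mR−mL=-2624/2561 → turn -1·90°
n=4: pose=(5,-1,E); sL=5/18, sR=2/9; mL=5/36, mR=-7/18; mL+mR=-1/4 → advance -1; mR−mL=-19/36 → turn -1·90°
n=5: pose=(4,-1,S); sL=8/37, sR=8/13; mL=4/37, mR=-252/481; mL+mR=-200/481 → advance -1; mR−mL=-304/481 → turn -1·90°
n=6: pose=(4,0,W); sL=20/53, sR=20/41; mL=10/53, mR=-1350/2173; mL+mR=-940/2173 → advance -1; mR−mL=-1760/2173 → turn -1·90°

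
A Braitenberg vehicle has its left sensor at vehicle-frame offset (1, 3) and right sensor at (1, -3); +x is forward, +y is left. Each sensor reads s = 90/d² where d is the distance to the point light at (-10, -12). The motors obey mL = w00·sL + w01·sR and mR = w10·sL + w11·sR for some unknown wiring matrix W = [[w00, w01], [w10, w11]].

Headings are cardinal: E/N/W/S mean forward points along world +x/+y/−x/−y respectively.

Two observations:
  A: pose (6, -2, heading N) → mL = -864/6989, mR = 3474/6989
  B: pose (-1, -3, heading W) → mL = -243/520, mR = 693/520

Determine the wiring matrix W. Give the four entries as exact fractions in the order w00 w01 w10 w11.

-1 1 1 1

obs A: pose=(6,-2,N) → sL=9/29, sR=45/241, mL=-864/6989, mR=3474/6989
obs B: pose=(-1,-3,W) → sL=9/10, sR=45/104, mL=-243/520, mR=693/520
sensor matrix S = [[9/29, 45/241], [9/10, 45/104]]; det S = -24543/726856
solve [mL_A; mL_B] = S·[w00; w01] and [mR_A; mR_B] = S·[w10; w11]:
  w00 = -1, w01 = 1, w10 = 1, w11 = 1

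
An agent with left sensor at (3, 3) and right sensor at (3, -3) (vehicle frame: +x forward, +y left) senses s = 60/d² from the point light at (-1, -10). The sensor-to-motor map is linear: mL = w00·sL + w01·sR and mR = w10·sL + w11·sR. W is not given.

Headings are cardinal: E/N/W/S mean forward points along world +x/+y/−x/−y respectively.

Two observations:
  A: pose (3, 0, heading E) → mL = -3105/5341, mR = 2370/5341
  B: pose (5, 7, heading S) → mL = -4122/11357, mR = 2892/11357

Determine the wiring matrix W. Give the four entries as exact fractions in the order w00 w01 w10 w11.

obs A: pose=(3,0,E) → sL=30/109, sR=30/49, mL=-3105/5341, mR=2370/5341
obs B: pose=(5,7,S) → sL=60/277, sR=12/41, mL=-4122/11357, mR=2892/11357
sensor matrix S = [[30/109, 30/49], [60/277, 12/41]]; det S = -3157920/60657737
solve [mL_A; mL_B] = S·[w00; w01] and [mR_A; mR_B] = S·[w10; w11]:
  w00 = -1, w01 = -1/2, w10 = 1/2, w11 = 1/2

-1 -1/2 1/2 1/2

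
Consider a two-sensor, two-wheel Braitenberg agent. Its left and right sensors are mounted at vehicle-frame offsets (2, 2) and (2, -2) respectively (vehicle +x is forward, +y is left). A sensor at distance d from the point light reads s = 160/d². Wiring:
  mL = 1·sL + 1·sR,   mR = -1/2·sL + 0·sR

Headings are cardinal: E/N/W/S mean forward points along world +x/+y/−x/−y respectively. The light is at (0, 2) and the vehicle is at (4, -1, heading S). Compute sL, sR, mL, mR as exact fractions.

160/61 160/29 14400/1769 -80/61

left sensor world pos  = (6, -3); dL² = 61
right sensor world pos = (2, -3); dR² = 29
sL = 160/61 = 160/61
sR = 160/29 = 160/29
mL = 1·sL + 1·sR = 14400/1769
mR = -1/2·sL + 0·sR = -80/61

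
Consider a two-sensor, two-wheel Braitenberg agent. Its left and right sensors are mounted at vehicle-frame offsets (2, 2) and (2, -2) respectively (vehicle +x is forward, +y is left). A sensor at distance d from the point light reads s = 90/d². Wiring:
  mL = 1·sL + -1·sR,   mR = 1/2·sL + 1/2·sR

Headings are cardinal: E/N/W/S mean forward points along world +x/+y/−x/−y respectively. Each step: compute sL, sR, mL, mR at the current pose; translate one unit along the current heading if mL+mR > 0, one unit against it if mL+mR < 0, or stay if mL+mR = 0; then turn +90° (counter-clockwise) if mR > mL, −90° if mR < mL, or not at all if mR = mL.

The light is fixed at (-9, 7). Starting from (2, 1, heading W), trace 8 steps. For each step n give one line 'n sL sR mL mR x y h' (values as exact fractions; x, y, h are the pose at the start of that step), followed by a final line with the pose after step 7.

n=0: pose=(2,1,W); sL=18/29, sR=90/97; mL=-864/2813, mR=2178/2813; mL+mR=1314/2813 → advance +1; mR−mL=3042/2813 → turn +1·90°
n=1: pose=(1,1,S); sL=45/104, sR=45/64; mL=-225/832, mR=945/1664; mL+mR=495/1664 → advance +1; mR−mL=1395/1664 → turn +1·90°
n=2: pose=(1,0,E); sL=90/169, sR=2/5; mL=112/845, mR=394/845; mL+mR=506/845 → advance +1; mR−mL=282/845 → turn +1·90°
n=3: pose=(2,0,N); sL=45/53, sR=45/97; mL=1980/5141, mR=3375/5141; mL+mR=5355/5141 → advance +1; mR−mL=1395/5141 → turn +1·90°
n=4: pose=(2,1,W); sL=18/29, sR=90/97; mL=-864/2813, mR=2178/2813; mL+mR=1314/2813 → advance +1; mR−mL=3042/2813 → turn +1·90°
n=5: pose=(1,1,S); sL=45/104, sR=45/64; mL=-225/832, mR=945/1664; mL+mR=495/1664 → advance +1; mR−mL=1395/1664 → turn +1·90°
n=6: pose=(1,0,E); sL=90/169, sR=2/5; mL=112/845, mR=394/845; mL+mR=506/845 → advance +1; mR−mL=282/845 → turn +1·90°
n=7: pose=(2,0,N); sL=45/53, sR=45/97; mL=1980/5141, mR=3375/5141; mL+mR=5355/5141 → advance +1; mR−mL=1395/5141 → turn +1·90°

0 18/29 90/97 -864/2813 2178/2813 2 1 W
1 45/104 45/64 -225/832 945/1664 1 1 S
2 90/169 2/5 112/845 394/845 1 0 E
3 45/53 45/97 1980/5141 3375/5141 2 0 N
4 18/29 90/97 -864/2813 2178/2813 2 1 W
5 45/104 45/64 -225/832 945/1664 1 1 S
6 90/169 2/5 112/845 394/845 1 0 E
7 45/53 45/97 1980/5141 3375/5141 2 0 N
final 2 1 W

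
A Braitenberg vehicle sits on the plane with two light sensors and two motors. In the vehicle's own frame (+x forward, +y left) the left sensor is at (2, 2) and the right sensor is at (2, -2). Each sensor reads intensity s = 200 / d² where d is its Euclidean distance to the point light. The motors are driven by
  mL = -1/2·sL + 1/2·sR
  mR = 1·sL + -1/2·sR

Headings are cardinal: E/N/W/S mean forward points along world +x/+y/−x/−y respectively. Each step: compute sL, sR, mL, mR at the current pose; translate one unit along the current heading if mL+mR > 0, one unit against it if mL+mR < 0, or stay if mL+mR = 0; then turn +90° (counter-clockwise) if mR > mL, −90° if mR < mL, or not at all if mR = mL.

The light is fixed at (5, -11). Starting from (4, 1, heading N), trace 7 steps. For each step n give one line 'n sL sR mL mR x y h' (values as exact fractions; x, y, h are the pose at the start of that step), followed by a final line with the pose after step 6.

n=0: pose=(4,1,N); sL=40/41, sR=200/197; mL=160/8077, mR=3780/8077; mL+mR=20/41 → advance +1; mR−mL=3620/8077 → turn +1·90°
n=1: pose=(4,2,W); sL=20/13, sR=100/117; mL=-40/117, mR=10/9; mL+mR=10/13 → advance +1; mR−mL=170/117 → turn +1·90°
n=2: pose=(3,2,S); sL=200/121, sR=200/137; mL=-1600/16577, mR=15300/16577; mL+mR=100/121 → advance +1; mR−mL=16900/16577 → turn +1·90°
n=3: pose=(3,1,E); sL=50/49, sR=2; mL=24/49, mR=1/49; mL+mR=25/49 → advance +1; mR−mL=-23/49 → turn -1·90°
n=4: pose=(4,1,S); sL=200/101, sR=200/109; mL=-800/11009, mR=11700/11009; mL+mR=100/101 → advance +1; mR−mL=12500/11009 → turn +1·90°
n=5: pose=(4,0,E); sL=20/17, sR=100/41; mL=440/697, mR=-30/697; mL+mR=10/17 → advance +1; mR−mL=-470/697 → turn -1·90°
n=6: pose=(5,0,S); sL=40/17, sR=40/17; mL=0, mR=20/17; mL+mR=20/17 → advance +1; mR−mL=20/17 → turn +1·90°

0 40/41 200/197 160/8077 3780/8077 4 1 N
1 20/13 100/117 -40/117 10/9 4 2 W
2 200/121 200/137 -1600/16577 15300/16577 3 2 S
3 50/49 2 24/49 1/49 3 1 E
4 200/101 200/109 -800/11009 11700/11009 4 1 S
5 20/17 100/41 440/697 -30/697 4 0 E
6 40/17 40/17 0 20/17 5 0 S
final 5 -1 E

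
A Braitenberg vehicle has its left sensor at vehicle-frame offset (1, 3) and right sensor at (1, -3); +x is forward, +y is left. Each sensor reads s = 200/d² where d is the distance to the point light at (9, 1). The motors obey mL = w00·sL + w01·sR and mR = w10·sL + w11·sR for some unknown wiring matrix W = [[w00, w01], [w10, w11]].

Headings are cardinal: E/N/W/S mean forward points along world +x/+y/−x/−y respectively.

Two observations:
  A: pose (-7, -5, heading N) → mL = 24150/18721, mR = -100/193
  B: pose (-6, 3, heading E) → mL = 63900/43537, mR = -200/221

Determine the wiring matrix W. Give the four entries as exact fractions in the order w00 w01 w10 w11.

obs A: pose=(-7,-5,N) → sL=100/193, sR=100/97, mL=24150/18721, mR=-100/193
obs B: pose=(-6,3,E) → sL=200/221, sR=200/197, mL=63900/43537, mR=-200/221
sensor matrix S = [[100/193, 100/97], [200/221, 200/197]]; det S = -331680000/815056177
solve [mL_A; mL_B] = S·[w00; w01] and [mR_A; mR_B] = S·[w10; w11]:
  w00 = 1/2, w01 = 1, w10 = -1, w11 = 0

1/2 1 -1 0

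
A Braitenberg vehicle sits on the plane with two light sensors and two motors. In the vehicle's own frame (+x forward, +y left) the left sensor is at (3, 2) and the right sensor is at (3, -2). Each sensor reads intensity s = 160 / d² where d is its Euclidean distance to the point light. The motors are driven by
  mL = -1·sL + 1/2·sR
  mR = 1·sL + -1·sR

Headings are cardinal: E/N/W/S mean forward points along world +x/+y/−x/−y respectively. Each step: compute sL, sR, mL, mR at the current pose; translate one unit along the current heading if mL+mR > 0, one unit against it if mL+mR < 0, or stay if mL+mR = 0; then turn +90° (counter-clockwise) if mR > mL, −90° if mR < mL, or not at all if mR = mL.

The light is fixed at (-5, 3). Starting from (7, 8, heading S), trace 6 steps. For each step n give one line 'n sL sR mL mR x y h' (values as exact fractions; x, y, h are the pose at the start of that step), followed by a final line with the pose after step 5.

0 4/5 20/13 -2/65 -48/65 7 8 S
1 160/97 32/29 -3088/2813 1536/2813 7 9 W
2 80/117 16/13 -8/117 -64/117 8 9 S
3 32/25 160/181 -3792/4525 1792/4525 8 10 W
4 10/17 1 -3/34 -7/17 9 10 S
5 160/157 160/221 -22800/34697 10240/34697 9 11 W
final 10 11 S

n=0: pose=(7,8,S); sL=4/5, sR=20/13; mL=-2/65, mR=-48/65; mL+mR=-10/13 → advance -1; mR−mL=-46/65 → turn -1·90°
n=1: pose=(7,9,W); sL=160/97, sR=32/29; mL=-3088/2813, mR=1536/2813; mL+mR=-16/29 → advance -1; mR−mL=4624/2813 → turn +1·90°
n=2: pose=(8,9,S); sL=80/117, sR=16/13; mL=-8/117, mR=-64/117; mL+mR=-8/13 → advance -1; mR−mL=-56/117 → turn -1·90°
n=3: pose=(8,10,W); sL=32/25, sR=160/181; mL=-3792/4525, mR=1792/4525; mL+mR=-80/181 → advance -1; mR−mL=5584/4525 → turn +1·90°
n=4: pose=(9,10,S); sL=10/17, sR=1; mL=-3/34, mR=-7/17; mL+mR=-1/2 → advance -1; mR−mL=-11/34 → turn -1·90°
n=5: pose=(9,11,W); sL=160/157, sR=160/221; mL=-22800/34697, mR=10240/34697; mL+mR=-80/221 → advance -1; mR−mL=33040/34697 → turn +1·90°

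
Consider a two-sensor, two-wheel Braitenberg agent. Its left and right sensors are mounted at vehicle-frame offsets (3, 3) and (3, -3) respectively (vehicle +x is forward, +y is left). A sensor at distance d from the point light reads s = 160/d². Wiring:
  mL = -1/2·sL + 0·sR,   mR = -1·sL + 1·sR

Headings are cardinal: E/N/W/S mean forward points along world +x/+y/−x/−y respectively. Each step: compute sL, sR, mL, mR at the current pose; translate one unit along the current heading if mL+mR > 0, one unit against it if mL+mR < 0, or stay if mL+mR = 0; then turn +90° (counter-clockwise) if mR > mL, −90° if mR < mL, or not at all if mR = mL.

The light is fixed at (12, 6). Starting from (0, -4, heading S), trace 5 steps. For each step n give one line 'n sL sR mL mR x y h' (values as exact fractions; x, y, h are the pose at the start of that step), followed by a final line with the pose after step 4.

n=0: pose=(0,-4,S); sL=16/25, sR=80/197; mL=-8/25, mR=-1152/4925; mL+mR=-2728/4925 → advance -1; mR−mL=424/4925 → turn +1·90°
n=1: pose=(0,-3,E); sL=160/117, sR=32/45; mL=-80/117, mR=-128/195; mL+mR=-784/585 → advance -1; mR−mL=16/585 → turn +1·90°
n=2: pose=(-1,-3,N); sL=40/73, sR=20/17; mL=-20/73, mR=780/1241; mL+mR=440/1241 → advance +1; mR−mL=1120/1241 → turn +1·90°
n=3: pose=(-1,-2,W); sL=160/377, sR=160/281; mL=-80/377, mR=15360/105937; mL+mR=-7120/105937 → advance -1; mR−mL=37840/105937 → turn +1·90°
n=4: pose=(0,-2,S); sL=80/101, sR=80/173; mL=-40/101, mR=-5760/17473; mL+mR=-12680/17473 → advance -1; mR−mL=1160/17473 → turn +1·90°

0 16/25 80/197 -8/25 -1152/4925 0 -4 S
1 160/117 32/45 -80/117 -128/195 0 -3 E
2 40/73 20/17 -20/73 780/1241 -1 -3 N
3 160/377 160/281 -80/377 15360/105937 -1 -2 W
4 80/101 80/173 -40/101 -5760/17473 0 -2 S
final 0 -1 E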